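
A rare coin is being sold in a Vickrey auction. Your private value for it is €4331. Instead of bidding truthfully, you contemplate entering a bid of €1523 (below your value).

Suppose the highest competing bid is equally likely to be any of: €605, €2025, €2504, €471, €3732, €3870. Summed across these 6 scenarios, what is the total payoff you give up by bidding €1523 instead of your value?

€5193

The deviation costs you only when the competing bid falls strictly between €1523 and €4331; elsewhere both bids give the same outcome.
€605: outcomes coincide → loss €0.
€2025: truthful payoff €2306, deviation payoff €0 → loss €2306.
€2504: truthful payoff €1827, deviation payoff €0 → loss €1827.
€471: outcomes coincide → loss €0.
€3732: truthful payoff €599, deviation payoff €0 → loss €599.
€3870: truthful payoff €461, deviation payoff €0 → loss €461.
Total loss = €2306 + €1827 + €599 + €461 = €5193.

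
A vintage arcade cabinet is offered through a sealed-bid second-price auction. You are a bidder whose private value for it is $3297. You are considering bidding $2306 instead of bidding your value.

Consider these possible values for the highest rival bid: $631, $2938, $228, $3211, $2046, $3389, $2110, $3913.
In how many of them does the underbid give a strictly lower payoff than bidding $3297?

The deviation hurts exactly when the highest competing bid lies strictly between $2306 and $3297 — underbidding then forfeits a profitable win.
$631: below both → same outcome either way.
$2938: inside the interval → strictly worse (loss $359).
$228: below both → same outcome either way.
$3211: inside the interval → strictly worse (loss $86).
$2046: below both → same outcome either way.
$3389: above both → same outcome either way.
$2110: below both → same outcome either way.
$3913: above both → same outcome either way.
Count: 2.

2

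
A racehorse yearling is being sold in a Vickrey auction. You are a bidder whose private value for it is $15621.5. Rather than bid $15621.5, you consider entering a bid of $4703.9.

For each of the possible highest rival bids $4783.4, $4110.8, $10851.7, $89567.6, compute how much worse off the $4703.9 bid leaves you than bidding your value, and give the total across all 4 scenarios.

The deviation costs you only when the competing bid falls strictly between $4703.9 and $15621.5; elsewhere both bids give the same outcome.
$4783.4: truthful payoff $10838.1, deviation payoff $0 → loss $10838.1.
$4110.8: outcomes coincide → loss $0.
$10851.7: truthful payoff $4769.8, deviation payoff $0 → loss $4769.8.
$89567.6: outcomes coincide → loss $0.
Total loss = $10838.1 + $4769.8 = $15607.9.

$15607.9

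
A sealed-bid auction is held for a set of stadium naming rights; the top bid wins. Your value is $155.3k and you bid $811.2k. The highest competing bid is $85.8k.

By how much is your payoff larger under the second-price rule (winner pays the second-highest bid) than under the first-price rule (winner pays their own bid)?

You have the highest bid, so you win under either rule.
Second-price: pay $85.8k → payoff $69.5k.
First-price: pay your own bid $811.2k → payoff −$655.9k.
Difference = $69.5k − (−$655.9k) = $725.4k.

$725.4k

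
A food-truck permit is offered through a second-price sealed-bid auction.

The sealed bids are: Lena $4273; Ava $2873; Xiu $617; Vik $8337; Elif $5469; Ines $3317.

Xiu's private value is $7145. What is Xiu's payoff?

Highest bid: Vik at $8337, so Vik wins.
Second-highest bid: Elif at $5469 — that is the price the winner pays.
Xiu did not win, so Xiu pays nothing and receives nothing: payoff $0.

$0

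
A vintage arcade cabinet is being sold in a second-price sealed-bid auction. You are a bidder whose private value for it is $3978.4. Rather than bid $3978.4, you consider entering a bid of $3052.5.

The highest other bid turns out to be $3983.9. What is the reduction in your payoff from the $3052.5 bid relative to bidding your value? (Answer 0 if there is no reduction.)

Bidding your value $3978.4: you lose (since $3978.4 < $3983.9). Payoff $0.
Bidding $3052.5: you lose. Payoff $0.
Difference = $0 − $0 = $0; both bids lead to the same outcome because the competing bid is above both your value and your alternative bid.

$0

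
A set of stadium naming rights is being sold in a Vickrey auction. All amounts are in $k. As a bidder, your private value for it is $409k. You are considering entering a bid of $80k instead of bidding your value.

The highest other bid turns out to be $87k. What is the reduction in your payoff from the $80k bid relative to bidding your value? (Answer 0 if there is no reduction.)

$322k

Bidding your value $409k: you win (since $409k > $87k) and pay $87k. Payoff $322k.
Bidding $80k: you lose. Payoff $0k.
The competing bid $87k lies between your shaded bid and your value, so underbidding forfeits an item you could have won at a profitable price.
Loss from deviating = $322k − ($0k) = $322k.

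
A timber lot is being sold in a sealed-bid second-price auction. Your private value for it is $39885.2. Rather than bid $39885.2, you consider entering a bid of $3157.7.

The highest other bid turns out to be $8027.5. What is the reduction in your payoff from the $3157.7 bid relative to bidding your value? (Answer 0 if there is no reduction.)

Bidding your value $39885.2: you win (since $39885.2 > $8027.5) and pay $8027.5. Payoff $31857.7.
Bidding $3157.7: you lose. Payoff $0.
The competing bid $8027.5 lies between your shaded bid and your value, so underbidding forfeits an item you could have won at a profitable price.
Loss from deviating = $31857.7 − ($0) = $31857.7.

$31857.7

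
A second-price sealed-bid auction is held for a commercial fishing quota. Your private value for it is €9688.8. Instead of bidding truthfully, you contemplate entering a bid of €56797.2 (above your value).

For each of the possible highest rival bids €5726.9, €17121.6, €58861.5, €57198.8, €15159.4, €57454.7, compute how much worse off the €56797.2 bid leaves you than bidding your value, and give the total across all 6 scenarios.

The deviation costs you only when the competing bid falls strictly between €9688.8 and €56797.2; elsewhere both bids give the same outcome.
€5726.9: outcomes coincide → loss €0.
€17121.6: truthful payoff €0, deviation payoff −€7432.8 → loss €7432.8.
€58861.5: outcomes coincide → loss €0.
€57198.8: outcomes coincide → loss €0.
€15159.4: truthful payoff €0, deviation payoff −€5470.6 → loss €5470.6.
€57454.7: outcomes coincide → loss €0.
Total loss = €7432.8 + €5470.6 = €12903.4.

€12903.4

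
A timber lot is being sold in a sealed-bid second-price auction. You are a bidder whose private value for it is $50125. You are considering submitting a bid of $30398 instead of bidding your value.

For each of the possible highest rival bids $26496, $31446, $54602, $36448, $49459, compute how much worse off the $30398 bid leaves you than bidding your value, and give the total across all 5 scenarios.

The deviation costs you only when the competing bid falls strictly between $30398 and $50125; elsewhere both bids give the same outcome.
$26496: outcomes coincide → loss $0.
$31446: truthful payoff $18679, deviation payoff $0 → loss $18679.
$54602: outcomes coincide → loss $0.
$36448: truthful payoff $13677, deviation payoff $0 → loss $13677.
$49459: truthful payoff $666, deviation payoff $0 → loss $666.
Total loss = $18679 + $13677 + $666 = $33022.

$33022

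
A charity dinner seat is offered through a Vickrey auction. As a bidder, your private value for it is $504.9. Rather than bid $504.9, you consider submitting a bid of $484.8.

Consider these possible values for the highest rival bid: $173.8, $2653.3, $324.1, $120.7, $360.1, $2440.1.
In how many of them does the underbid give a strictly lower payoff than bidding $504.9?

The deviation hurts exactly when the highest competing bid lies strictly between $484.8 and $504.9 — underbidding then forfeits a profitable win.
$173.8: below both → same outcome either way.
$2653.3: above both → same outcome either way.
$324.1: below both → same outcome either way.
$120.7: below both → same outcome either way.
$360.1: below both → same outcome either way.
$2440.1: above both → same outcome either way.
Count: 0.

0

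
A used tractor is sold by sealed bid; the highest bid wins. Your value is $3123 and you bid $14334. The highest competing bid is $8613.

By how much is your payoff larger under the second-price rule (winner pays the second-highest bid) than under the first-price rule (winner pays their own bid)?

$5721

You have the highest bid, so you win under either rule.
Second-price: pay $8613 → payoff −$5490.
First-price: pay your own bid $14334 → payoff −$11211.
Difference = −$5490 − (−$11211) = $5721.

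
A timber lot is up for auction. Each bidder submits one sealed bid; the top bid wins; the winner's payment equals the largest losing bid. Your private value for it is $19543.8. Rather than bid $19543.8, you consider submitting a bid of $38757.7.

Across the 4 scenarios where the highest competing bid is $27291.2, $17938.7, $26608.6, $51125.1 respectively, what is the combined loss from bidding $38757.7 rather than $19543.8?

The deviation costs you only when the competing bid falls strictly between $19543.8 and $38757.7; elsewhere both bids give the same outcome.
$27291.2: truthful payoff $0, deviation payoff −$7747.4 → loss $7747.4.
$17938.7: outcomes coincide → loss $0.
$26608.6: truthful payoff $0, deviation payoff −$7064.8 → loss $7064.8.
$51125.1: outcomes coincide → loss $0.
Total loss = $7747.4 + $7064.8 = $14812.2.

$14812.2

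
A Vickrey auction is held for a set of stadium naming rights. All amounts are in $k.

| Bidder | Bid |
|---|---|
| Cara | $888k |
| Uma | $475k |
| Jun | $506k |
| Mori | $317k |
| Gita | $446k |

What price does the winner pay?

Highest bid: Cara at $888k, so Cara wins.
Second-highest bid: Jun at $506k — that is the price the winner pays.

$506k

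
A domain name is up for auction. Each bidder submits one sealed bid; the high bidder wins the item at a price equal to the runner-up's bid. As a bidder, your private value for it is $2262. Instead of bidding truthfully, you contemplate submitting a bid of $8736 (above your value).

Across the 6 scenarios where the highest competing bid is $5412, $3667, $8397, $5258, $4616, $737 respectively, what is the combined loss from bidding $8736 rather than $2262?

The deviation costs you only when the competing bid falls strictly between $2262 and $8736; elsewhere both bids give the same outcome.
$5412: truthful payoff $0, deviation payoff −$3150 → loss $3150.
$3667: truthful payoff $0, deviation payoff −$1405 → loss $1405.
$8397: truthful payoff $0, deviation payoff −$6135 → loss $6135.
$5258: truthful payoff $0, deviation payoff −$2996 → loss $2996.
$4616: truthful payoff $0, deviation payoff −$2354 → loss $2354.
$737: outcomes coincide → loss $0.
Total loss = $3150 + $1405 + $6135 + $2996 + $2354 = $16040.
In a second-price auction your bid sets only whether you win, not what you pay, so bidding your true value is weakly dominant.

$16040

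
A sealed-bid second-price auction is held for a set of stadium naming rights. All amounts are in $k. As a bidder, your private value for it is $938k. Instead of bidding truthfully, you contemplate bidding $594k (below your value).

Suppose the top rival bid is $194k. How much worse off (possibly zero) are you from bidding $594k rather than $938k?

Bidding your value $938k: you win (since $938k > $194k) and pay $194k. Payoff $744k.
Bidding $594k: you win and pay $194k. Payoff $938k − $194k = $744k.
Difference = $744k − $744k = $0k; both bids lead to the same outcome because the competing bid is below both your value and your alternative bid.
Truthful bidding weakly dominates here: raising your bid can only win items priced above your value, and lowering it can only forfeit items priced below.

$0k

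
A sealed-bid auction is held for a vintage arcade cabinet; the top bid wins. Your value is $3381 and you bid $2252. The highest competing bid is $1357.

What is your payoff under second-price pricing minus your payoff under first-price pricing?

You have the highest bid, so you win under either rule.
Second-price: pay $1357 → payoff $2024.
First-price: pay your own bid $2252 → payoff $1129.
Difference = $2024 − ($1129) = $895.

$895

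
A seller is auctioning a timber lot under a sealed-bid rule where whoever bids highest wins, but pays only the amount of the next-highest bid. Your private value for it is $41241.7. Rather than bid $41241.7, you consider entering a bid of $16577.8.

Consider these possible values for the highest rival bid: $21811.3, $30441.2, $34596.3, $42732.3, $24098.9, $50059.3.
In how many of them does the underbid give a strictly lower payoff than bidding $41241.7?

The deviation hurts exactly when the highest competing bid lies strictly between $16577.8 and $41241.7 — underbidding then forfeits a profitable win.
$21811.3: inside the interval → strictly worse (loss $19430.4).
$30441.2: inside the interval → strictly worse (loss $10800.5).
$34596.3: inside the interval → strictly worse (loss $6645.4).
$42732.3: above both → same outcome either way.
$24098.9: inside the interval → strictly worse (loss $17142.8).
$50059.3: above both → same outcome either way.
Count: 4.

4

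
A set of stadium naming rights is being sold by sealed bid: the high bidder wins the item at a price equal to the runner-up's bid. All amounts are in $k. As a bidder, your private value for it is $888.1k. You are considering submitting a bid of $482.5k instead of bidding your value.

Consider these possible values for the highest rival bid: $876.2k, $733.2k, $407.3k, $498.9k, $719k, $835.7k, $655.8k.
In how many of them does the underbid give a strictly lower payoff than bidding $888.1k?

6

The deviation hurts exactly when the highest competing bid lies strictly between $482.5k and $888.1k — underbidding then forfeits a profitable win.
$876.2k: inside the interval → strictly worse (loss $11.9k).
$733.2k: inside the interval → strictly worse (loss $154.9k).
$407.3k: below both → same outcome either way.
$498.9k: inside the interval → strictly worse (loss $389.2k).
$719k: inside the interval → strictly worse (loss $169.1k).
$835.7k: inside the interval → strictly worse (loss $52.4k).
$655.8k: inside the interval → strictly worse (loss $232.3k).
Count: 6.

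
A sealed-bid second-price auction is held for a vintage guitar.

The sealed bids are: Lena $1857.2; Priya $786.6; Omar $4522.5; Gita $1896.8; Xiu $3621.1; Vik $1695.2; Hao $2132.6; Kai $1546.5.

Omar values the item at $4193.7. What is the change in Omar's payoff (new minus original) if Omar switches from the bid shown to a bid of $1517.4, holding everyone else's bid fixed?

−$572.6

The highest bid among the other bidders is $3621.1; Omar's bid doesn't change that.
Original bid $4522.5: Omar is highest, pays the top rival bid $3621.1; payoff $4193.7 − $3621.1 = $572.6.
Alternative bid $1517.4: Omar is not highest (top rival bid is $3621.1); payoff $0.
Change in payoff = $0 − ($572.6) = −$572.6.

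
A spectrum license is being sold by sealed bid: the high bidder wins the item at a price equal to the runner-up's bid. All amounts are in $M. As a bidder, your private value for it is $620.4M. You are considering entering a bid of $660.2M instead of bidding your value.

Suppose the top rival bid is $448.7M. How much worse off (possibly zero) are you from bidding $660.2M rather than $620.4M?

$0M

Bidding your value $620.4M: you win (since $620.4M > $448.7M) and pay $448.7M. Payoff $171.7M.
Bidding $660.2M: you win and pay $448.7M. Payoff $620.4M − $448.7M = $171.7M.
Difference = $171.7M − $171.7M = $0M; both bids lead to the same outcome because the competing bid is below both your value and your alternative bid.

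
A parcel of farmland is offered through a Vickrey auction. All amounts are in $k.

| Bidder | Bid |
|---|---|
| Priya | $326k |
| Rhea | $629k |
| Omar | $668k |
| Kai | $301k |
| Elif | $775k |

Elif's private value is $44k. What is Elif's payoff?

−$624k

Highest bid: Elif at $775k, so Elif wins.
Second-highest bid: Omar at $668k — that is the price the winner pays.
Elif's payoff = value − price = $44k − $668k = −$624k.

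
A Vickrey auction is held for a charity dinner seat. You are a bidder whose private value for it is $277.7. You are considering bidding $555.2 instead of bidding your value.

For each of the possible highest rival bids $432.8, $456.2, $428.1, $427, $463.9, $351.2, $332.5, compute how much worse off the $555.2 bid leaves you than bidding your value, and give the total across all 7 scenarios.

The deviation costs you only when the competing bid falls strictly between $277.7 and $555.2; elsewhere both bids give the same outcome.
$432.8: truthful payoff $0, deviation payoff −$155.1 → loss $155.1.
$456.2: truthful payoff $0, deviation payoff −$178.5 → loss $178.5.
$428.1: truthful payoff $0, deviation payoff −$150.4 → loss $150.4.
$427: truthful payoff $0, deviation payoff −$149.3 → loss $149.3.
$463.9: truthful payoff $0, deviation payoff −$186.2 → loss $186.2.
$351.2: truthful payoff $0, deviation payoff −$73.5 → loss $73.5.
$332.5: truthful payoff $0, deviation payoff −$54.8 → loss $54.8.
Total loss = $155.1 + $178.5 + $150.4 + $149.3 + $186.2 + $73.5 + $54.8 = $947.8.

$947.8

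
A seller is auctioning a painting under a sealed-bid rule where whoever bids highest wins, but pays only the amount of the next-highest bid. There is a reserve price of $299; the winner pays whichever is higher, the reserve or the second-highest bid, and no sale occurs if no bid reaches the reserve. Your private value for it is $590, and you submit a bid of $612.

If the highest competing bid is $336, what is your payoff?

Your bid $612 is the highest and exceeds the reserve.
Price = max(second-highest bid, reserve) = max($336, $299) = $336.
Payoff = $590 − $336 = $254.

$254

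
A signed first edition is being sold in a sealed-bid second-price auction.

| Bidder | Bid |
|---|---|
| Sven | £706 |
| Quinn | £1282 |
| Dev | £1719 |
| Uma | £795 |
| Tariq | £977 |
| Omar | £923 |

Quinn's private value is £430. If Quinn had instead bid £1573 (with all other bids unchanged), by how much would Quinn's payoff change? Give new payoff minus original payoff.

£0

The highest bid among the other bidders is £1719; Quinn's bid doesn't change that.
Original bid £1282: Quinn is not highest (top rival bid is £1719); payoff £0.
Alternative bid £1573: Quinn is not highest (top rival bid is £1719); payoff £0.
Change in payoff = £0 − (£0) = £0.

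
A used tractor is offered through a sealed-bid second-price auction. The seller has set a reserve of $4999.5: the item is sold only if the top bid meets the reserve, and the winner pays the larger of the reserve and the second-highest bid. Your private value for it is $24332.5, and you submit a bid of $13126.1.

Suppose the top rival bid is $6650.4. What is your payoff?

$17682.1

Your bid $13126.1 is the highest and exceeds the reserve.
Price = max(second-highest bid, reserve) = max($6650.4, $4999.5) = $6650.4.
Payoff = $24332.5 − $6650.4 = $17682.1.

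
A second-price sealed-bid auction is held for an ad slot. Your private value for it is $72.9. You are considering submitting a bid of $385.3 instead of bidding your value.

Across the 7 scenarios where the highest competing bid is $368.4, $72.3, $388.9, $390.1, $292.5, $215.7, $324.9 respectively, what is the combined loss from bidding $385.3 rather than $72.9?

$909.9

The deviation costs you only when the competing bid falls strictly between $72.9 and $385.3; elsewhere both bids give the same outcome.
$368.4: truthful payoff $0, deviation payoff −$295.5 → loss $295.5.
$72.3: outcomes coincide → loss $0.
$388.9: outcomes coincide → loss $0.
$390.1: outcomes coincide → loss $0.
$292.5: truthful payoff $0, deviation payoff −$219.6 → loss $219.6.
$215.7: truthful payoff $0, deviation payoff −$142.8 → loss $142.8.
$324.9: truthful payoff $0, deviation payoff −$252 → loss $252.
Total loss = $295.5 + $219.6 + $142.8 + $252 = $909.9.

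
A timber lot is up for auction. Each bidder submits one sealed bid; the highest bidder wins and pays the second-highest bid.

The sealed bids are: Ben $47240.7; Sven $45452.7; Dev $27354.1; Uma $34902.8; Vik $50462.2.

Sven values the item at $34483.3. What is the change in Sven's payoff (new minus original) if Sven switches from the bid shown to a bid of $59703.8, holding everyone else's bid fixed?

The highest bid among the other bidders is $50462.2; Sven's bid doesn't change that.
Original bid $45452.7: Sven is not highest (top rival bid is $50462.2); payoff $0.
Alternative bid $59703.8: Sven is highest, pays the top rival bid $50462.2; payoff $34483.3 − $50462.2 = −$15978.9.
Change in payoff = −$15978.9 − ($0) = −$15978.9.

−$15978.9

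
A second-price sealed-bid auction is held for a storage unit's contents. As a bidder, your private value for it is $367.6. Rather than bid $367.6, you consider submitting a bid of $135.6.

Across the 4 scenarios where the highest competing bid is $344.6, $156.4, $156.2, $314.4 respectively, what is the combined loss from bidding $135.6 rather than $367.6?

$498.8

The deviation costs you only when the competing bid falls strictly between $135.6 and $367.6; elsewhere both bids give the same outcome.
$344.6: truthful payoff $23, deviation payoff $0 → loss $23.
$156.4: truthful payoff $211.2, deviation payoff $0 → loss $211.2.
$156.2: truthful payoff $211.4, deviation payoff $0 → loss $211.4.
$314.4: truthful payoff $53.2, deviation payoff $0 → loss $53.2.
Total loss = $23 + $211.2 + $211.4 + $53.2 = $498.8.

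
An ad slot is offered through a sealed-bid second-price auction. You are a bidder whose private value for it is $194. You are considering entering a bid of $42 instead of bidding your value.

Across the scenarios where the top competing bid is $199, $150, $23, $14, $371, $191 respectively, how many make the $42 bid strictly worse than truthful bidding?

2

The deviation hurts exactly when the highest competing bid lies strictly between $42 and $194 — underbidding then forfeits a profitable win.
$199: above both → same outcome either way.
$150: inside the interval → strictly worse (loss $44).
$23: below both → same outcome either way.
$14: below both → same outcome either way.
$371: above both → same outcome either way.
$191: inside the interval → strictly worse (loss $3).
Count: 2.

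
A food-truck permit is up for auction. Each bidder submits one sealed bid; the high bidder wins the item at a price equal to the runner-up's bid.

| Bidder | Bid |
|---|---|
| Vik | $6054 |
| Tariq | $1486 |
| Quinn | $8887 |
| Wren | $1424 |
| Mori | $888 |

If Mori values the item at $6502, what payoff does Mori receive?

$0

Highest bid: Quinn at $8887, so Quinn wins.
Second-highest bid: Vik at $6054 — that is the price the winner pays.
Mori did not win, so Mori pays nothing and receives nothing: payoff $0.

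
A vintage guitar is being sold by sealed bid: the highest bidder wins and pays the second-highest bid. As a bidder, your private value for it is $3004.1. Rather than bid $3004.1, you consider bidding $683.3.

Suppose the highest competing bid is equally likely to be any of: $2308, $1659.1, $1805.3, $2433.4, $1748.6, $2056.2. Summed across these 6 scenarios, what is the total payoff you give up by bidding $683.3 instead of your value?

The deviation costs you only when the competing bid falls strictly between $683.3 and $3004.1; elsewhere both bids give the same outcome.
$2308: truthful payoff $696.1, deviation payoff $0 → loss $696.1.
$1659.1: truthful payoff $1345, deviation payoff $0 → loss $1345.
$1805.3: truthful payoff $1198.8, deviation payoff $0 → loss $1198.8.
$2433.4: truthful payoff $570.7, deviation payoff $0 → loss $570.7.
$1748.6: truthful payoff $1255.5, deviation payoff $0 → loss $1255.5.
$2056.2: truthful payoff $947.9, deviation payoff $0 → loss $947.9.
Total loss = $696.1 + $1345 + $1198.8 + $570.7 + $1255.5 + $947.9 = $6014.

$6014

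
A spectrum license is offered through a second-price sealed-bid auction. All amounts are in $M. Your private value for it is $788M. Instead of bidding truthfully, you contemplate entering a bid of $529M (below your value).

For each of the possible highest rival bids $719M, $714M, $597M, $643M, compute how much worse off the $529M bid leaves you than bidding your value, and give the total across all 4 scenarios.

$479M

The deviation costs you only when the competing bid falls strictly between $529M and $788M; elsewhere both bids give the same outcome.
$719M: truthful payoff $69M, deviation payoff $0M → loss $69M.
$714M: truthful payoff $74M, deviation payoff $0M → loss $74M.
$597M: truthful payoff $191M, deviation payoff $0M → loss $191M.
$643M: truthful payoff $145M, deviation payoff $0M → loss $145M.
Total loss = $69M + $74M + $191M + $145M = $479M.
In a second-price auction your bid sets only whether you win, not what you pay, so bidding your true value is weakly dominant.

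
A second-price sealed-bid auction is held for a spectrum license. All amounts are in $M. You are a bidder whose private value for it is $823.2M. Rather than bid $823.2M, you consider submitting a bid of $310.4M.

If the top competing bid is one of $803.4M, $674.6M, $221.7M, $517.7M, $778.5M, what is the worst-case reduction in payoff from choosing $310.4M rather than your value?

$803.4M: truthful gives $19.8M, deviation gives $0M → loss $19.8M.
$674.6M: truthful gives $148.6M, deviation gives $0M → loss $148.6M.
$221.7M: same outcome either way → loss $0M.
$517.7M: truthful gives $305.5M, deviation gives $0M → loss $305.5M.
$778.5M: truthful gives $44.7M, deviation gives $0M → loss $44.7M.
Maximum loss: $305.5M.

$305.5M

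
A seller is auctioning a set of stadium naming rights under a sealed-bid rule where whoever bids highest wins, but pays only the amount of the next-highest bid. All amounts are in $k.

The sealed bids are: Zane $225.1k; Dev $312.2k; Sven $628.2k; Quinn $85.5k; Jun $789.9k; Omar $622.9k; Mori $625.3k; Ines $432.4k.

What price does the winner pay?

$628.2k

Highest bid: Jun at $789.9k, so Jun wins.
Second-highest bid: Sven at $628.2k — that is the price the winner pays.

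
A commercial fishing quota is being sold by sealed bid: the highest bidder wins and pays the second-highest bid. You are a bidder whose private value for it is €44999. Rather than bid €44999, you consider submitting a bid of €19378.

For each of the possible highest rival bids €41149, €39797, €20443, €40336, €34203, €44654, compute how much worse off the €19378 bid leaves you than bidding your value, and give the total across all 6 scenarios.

€49412

The deviation costs you only when the competing bid falls strictly between €19378 and €44999; elsewhere both bids give the same outcome.
€41149: truthful payoff €3850, deviation payoff €0 → loss €3850.
€39797: truthful payoff €5202, deviation payoff €0 → loss €5202.
€20443: truthful payoff €24556, deviation payoff €0 → loss €24556.
€40336: truthful payoff €4663, deviation payoff €0 → loss €4663.
€34203: truthful payoff €10796, deviation payoff €0 → loss €10796.
€44654: truthful payoff €345, deviation payoff €0 → loss €345.
Total loss = €3850 + €5202 + €24556 + €4663 + €10796 + €345 = €49412.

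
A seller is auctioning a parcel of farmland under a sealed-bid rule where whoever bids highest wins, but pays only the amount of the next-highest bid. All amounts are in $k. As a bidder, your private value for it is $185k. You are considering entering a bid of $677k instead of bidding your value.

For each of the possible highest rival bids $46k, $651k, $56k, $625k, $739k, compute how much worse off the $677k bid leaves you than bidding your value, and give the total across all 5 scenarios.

The deviation costs you only when the competing bid falls strictly between $185k and $677k; elsewhere both bids give the same outcome.
$46k: outcomes coincide → loss $0k.
$651k: truthful payoff $0k, deviation payoff −$466k → loss $466k.
$56k: outcomes coincide → loss $0k.
$625k: truthful payoff $0k, deviation payoff −$440k → loss $440k.
$739k: outcomes coincide → loss $0k.
Total loss = $466k + $440k = $906k.

$906k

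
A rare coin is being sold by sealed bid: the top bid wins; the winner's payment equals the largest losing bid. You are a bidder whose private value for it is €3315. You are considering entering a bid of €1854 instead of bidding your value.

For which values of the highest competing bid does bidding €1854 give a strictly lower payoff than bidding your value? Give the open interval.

If the competing bid is below €1854, both bids win at the same price — no difference.
If it is above €3315, both bids lose — no difference.
If it lies strictly between €1854 and €3315, bidding your value wins at a price below your value (positive payoff) while bidding €1854 loses (payoff 0).
So the deviation strictly hurts on the open interval (€1854, €3315).
Truthful bidding weakly dominates here: raising your bid can only win items priced above your value, and lowering it can only forfeit items priced below.

(€1854, €3315)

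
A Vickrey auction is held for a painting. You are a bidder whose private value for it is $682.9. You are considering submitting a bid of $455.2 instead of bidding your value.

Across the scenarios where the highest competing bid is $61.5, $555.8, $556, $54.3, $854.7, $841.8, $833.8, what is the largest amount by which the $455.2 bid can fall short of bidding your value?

$127.1

$61.5: same outcome either way → loss $0.
$555.8: truthful gives $127.1, deviation gives $0 → loss $127.1.
$556: truthful gives $126.9, deviation gives $0 → loss $126.9.
$54.3: same outcome either way → loss $0.
$854.7: same outcome either way → loss $0.
$841.8: same outcome either way → loss $0.
$833.8: same outcome either way → loss $0.
Maximum loss: $127.1.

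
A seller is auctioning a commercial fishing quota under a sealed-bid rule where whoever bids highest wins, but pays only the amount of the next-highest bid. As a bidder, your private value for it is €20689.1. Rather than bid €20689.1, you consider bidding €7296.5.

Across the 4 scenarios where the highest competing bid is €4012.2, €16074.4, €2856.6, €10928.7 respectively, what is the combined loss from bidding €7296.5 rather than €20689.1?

€14375.1

The deviation costs you only when the competing bid falls strictly between €7296.5 and €20689.1; elsewhere both bids give the same outcome.
€4012.2: outcomes coincide → loss €0.
€16074.4: truthful payoff €4614.7, deviation payoff €0 → loss €4614.7.
€2856.6: outcomes coincide → loss €0.
€10928.7: truthful payoff €9760.4, deviation payoff €0 → loss €9760.4.
Total loss = €4614.7 + €9760.4 = €14375.1.
Because the price is fixed by the runner-up's bid, deviating from your value can only change a good outcome into a bad one — never the reverse.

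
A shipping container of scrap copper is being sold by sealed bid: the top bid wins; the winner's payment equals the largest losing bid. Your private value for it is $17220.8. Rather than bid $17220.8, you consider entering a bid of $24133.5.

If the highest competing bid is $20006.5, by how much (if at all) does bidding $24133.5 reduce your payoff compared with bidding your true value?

$2785.7

Bidding your value $17220.8: you lose (since $17220.8 < $20006.5). Payoff $0.
Bidding $24133.5: you win and pay $20006.5. Payoff $17220.8 − $20006.5 = −$2785.7.
The competing bid $20006.5 lies between your value and your inflated bid, so overbidding wins an item priced above your value.
Loss from deviating = $0 − (−$2785.7) = $2785.7.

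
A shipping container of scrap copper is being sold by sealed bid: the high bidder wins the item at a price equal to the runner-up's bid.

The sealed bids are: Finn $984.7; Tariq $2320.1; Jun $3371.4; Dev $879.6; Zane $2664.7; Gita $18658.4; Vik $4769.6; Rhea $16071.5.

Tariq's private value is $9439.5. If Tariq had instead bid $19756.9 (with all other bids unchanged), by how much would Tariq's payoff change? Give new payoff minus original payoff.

The highest bid among the other bidders is $18658.4; Tariq's bid doesn't change that.
Original bid $2320.1: Tariq is not highest (top rival bid is $18658.4); payoff $0.
Alternative bid $19756.9: Tariq is highest, pays the top rival bid $18658.4; payoff $9439.5 − $18658.4 = −$9218.9.
Change in payoff = −$9218.9 − ($0) = −$9218.9.

−$9218.9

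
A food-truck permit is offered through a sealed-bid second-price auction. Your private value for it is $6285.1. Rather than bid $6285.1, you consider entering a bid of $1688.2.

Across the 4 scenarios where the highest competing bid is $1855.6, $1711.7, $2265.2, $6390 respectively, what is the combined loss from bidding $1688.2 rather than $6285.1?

$13022.8

The deviation costs you only when the competing bid falls strictly between $1688.2 and $6285.1; elsewhere both bids give the same outcome.
$1855.6: truthful payoff $4429.5, deviation payoff $0 → loss $4429.5.
$1711.7: truthful payoff $4573.4, deviation payoff $0 → loss $4573.4.
$2265.2: truthful payoff $4019.9, deviation payoff $0 → loss $4019.9.
$6390: outcomes coincide → loss $0.
Total loss = $4429.5 + $4573.4 + $4019.9 = $13022.8.
In a second-price auction your bid sets only whether you win, not what you pay, so bidding your true value is weakly dominant.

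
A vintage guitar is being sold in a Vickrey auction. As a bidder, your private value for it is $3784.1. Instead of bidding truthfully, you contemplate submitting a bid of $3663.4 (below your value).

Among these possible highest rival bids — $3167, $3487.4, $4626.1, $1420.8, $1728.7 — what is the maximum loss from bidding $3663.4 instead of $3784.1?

$0

$3167: same outcome either way → loss $0.
$3487.4: same outcome either way → loss $0.
$4626.1: same outcome either way → loss $0.
$1420.8: same outcome either way → loss $0.
$1728.7: same outcome either way → loss $0.
Maximum loss: $0.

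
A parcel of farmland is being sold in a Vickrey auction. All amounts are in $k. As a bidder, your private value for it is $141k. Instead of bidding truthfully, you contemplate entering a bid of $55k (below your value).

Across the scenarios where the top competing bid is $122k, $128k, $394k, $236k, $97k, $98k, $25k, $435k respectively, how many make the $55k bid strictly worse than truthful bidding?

The deviation hurts exactly when the highest competing bid lies strictly between $55k and $141k — underbidding then forfeits a profitable win.
$122k: inside the interval → strictly worse (loss $19k).
$128k: inside the interval → strictly worse (loss $13k).
$394k: above both → same outcome either way.
$236k: above both → same outcome either way.
$97k: inside the interval → strictly worse (loss $44k).
$98k: inside the interval → strictly worse (loss $43k).
$25k: below both → same outcome either way.
$435k: above both → same outcome either way.
Count: 4.

4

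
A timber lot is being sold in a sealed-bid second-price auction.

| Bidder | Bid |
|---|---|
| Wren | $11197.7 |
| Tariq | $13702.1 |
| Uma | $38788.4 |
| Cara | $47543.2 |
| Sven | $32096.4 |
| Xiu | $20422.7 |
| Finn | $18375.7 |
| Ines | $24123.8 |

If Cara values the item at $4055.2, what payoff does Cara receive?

Highest bid: Cara at $47543.2, so Cara wins.
Second-highest bid: Uma at $38788.4 — that is the price the winner pays.
Cara's payoff = value − price = $4055.2 − $38788.4 = −$34733.2.

−$34733.2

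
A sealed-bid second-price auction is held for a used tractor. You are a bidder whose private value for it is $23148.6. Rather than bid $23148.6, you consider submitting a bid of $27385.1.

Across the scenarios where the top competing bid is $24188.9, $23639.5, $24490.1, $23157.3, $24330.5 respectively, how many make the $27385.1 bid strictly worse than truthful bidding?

5

The deviation hurts exactly when the highest competing bid lies strictly between $23148.6 and $27385.1 — overbidding then wins at a price above your value.
$24188.9: inside the interval → strictly worse (loss $1040.3).
$23639.5: inside the interval → strictly worse (loss $490.9).
$24490.1: inside the interval → strictly worse (loss $1341.5).
$23157.3: inside the interval → strictly worse (loss $8.7).
$24330.5: inside the interval → strictly worse (loss $1181.9).
Count: 5.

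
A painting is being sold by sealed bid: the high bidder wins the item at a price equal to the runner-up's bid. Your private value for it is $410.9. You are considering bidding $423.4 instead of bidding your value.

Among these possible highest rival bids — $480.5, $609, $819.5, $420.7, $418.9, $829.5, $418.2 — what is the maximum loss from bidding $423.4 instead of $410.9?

$480.5: same outcome either way → loss $0.
$609: same outcome either way → loss $0.
$819.5: same outcome either way → loss $0.
$420.7: truthful gives $0, deviation gives −$9.8 → loss $9.8.
$418.9: truthful gives $0, deviation gives −$8 → loss $8.
$829.5: same outcome either way → loss $0.
$418.2: truthful gives $0, deviation gives −$7.3 → loss $7.3.
Maximum loss: $9.8.

$9.8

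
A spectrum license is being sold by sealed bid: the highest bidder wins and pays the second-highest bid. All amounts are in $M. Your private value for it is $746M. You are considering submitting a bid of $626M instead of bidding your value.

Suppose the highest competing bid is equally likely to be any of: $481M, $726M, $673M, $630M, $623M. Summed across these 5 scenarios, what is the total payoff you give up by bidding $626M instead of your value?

$209M

The deviation costs you only when the competing bid falls strictly between $626M and $746M; elsewhere both bids give the same outcome.
$481M: outcomes coincide → loss $0M.
$726M: truthful payoff $20M, deviation payoff $0M → loss $20M.
$673M: truthful payoff $73M, deviation payoff $0M → loss $73M.
$630M: truthful payoff $116M, deviation payoff $0M → loss $116M.
$623M: outcomes coincide → loss $0M.
Total loss = $20M + $73M + $116M = $209M.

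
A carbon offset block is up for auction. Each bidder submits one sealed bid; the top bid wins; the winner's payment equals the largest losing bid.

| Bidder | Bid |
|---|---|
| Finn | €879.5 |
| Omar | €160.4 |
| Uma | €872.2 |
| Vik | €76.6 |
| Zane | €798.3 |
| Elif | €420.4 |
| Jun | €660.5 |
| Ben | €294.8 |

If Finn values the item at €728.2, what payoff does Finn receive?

Highest bid: Finn at €879.5, so Finn wins.
Second-highest bid: Uma at €872.2 — that is the price the winner pays.
Finn's payoff = value − price = €728.2 − €872.2 = −€144.

−€144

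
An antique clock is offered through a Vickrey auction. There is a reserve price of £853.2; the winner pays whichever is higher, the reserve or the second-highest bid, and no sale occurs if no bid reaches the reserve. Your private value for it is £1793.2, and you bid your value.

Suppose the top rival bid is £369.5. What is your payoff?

£940

Your bid £1793.2 is the highest and exceeds the reserve.
Price = max(second-highest bid, reserve) = max(£369.5, £853.2) = £853.2.
Payoff = £1793.2 − £853.2 = £940.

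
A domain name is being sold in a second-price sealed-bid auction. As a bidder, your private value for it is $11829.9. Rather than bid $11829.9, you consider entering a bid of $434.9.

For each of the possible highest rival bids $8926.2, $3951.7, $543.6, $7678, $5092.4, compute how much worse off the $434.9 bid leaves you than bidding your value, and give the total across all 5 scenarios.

$32957.6

The deviation costs you only when the competing bid falls strictly between $434.9 and $11829.9; elsewhere both bids give the same outcome.
$8926.2: truthful payoff $2903.7, deviation payoff $0 → loss $2903.7.
$3951.7: truthful payoff $7878.2, deviation payoff $0 → loss $7878.2.
$543.6: truthful payoff $11286.3, deviation payoff $0 → loss $11286.3.
$7678: truthful payoff $4151.9, deviation payoff $0 → loss $4151.9.
$5092.4: truthful payoff $6737.5, deviation payoff $0 → loss $6737.5.
Total loss = $2903.7 + $7878.2 + $11286.3 + $4151.9 + $6737.5 = $32957.6.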